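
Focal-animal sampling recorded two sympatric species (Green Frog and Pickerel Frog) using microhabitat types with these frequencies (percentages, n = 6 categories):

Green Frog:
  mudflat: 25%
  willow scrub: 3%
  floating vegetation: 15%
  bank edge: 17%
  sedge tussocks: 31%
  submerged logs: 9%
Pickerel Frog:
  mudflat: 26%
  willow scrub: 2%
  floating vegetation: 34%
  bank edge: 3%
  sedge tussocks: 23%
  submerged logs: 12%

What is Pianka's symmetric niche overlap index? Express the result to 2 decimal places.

0.87

Convert percentages to proportions (divide by 100).
Σ p₁ᵢp₂ᵢ = 0.0650 + 0.0006 + 0.0510 + 0.0051 + 0.0713 + 0.0108 = 0.2038
Σp_1ᵢ² = 0.25² + 0.03² + 0.15² + 0.17² + 0.31² + 0.09² = 0.0625 + 0.0009 + 0.0225 + 0.0289 + 0.0961 + 0.0081 = 0.2190
Σp_2ᵢ² = 0.26² + 0.02² + 0.34² + 0.03² + 0.23² + 0.12² = 0.0676 + 0.0004 + 0.1156 + 0.0009 + 0.0529 + 0.0144 = 0.2518
O = 0.2038 / √(0.2190 × 0.2518) = 0.2038 / 0.23483 = 0.8679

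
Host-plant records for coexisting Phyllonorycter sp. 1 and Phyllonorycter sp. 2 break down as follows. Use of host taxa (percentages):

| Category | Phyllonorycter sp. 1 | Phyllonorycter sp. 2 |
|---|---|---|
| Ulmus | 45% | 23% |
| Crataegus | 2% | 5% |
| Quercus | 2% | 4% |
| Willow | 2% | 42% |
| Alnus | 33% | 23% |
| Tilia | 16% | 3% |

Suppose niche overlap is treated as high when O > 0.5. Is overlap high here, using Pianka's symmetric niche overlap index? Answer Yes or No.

Convert percentages to proportions (divide by 100).
Σ p₁ᵢp₂ᵢ = 0.1035 + 0.0010 + 0.0008 + 0.0084 + 0.0759 + 0.0048 = 0.1944
Σp_1ᵢ² = 0.45² + 0.02² + 0.02² + 0.02² + 0.33² + 0.16² = 0.2025 + 0.0004 + 0.0004 + 0.0004 + 0.1089 + 0.0256 = 0.3382
Σp_2ᵢ² = 0.23² + 0.05² + 0.04² + 0.42² + 0.23² + 0.03² = 0.0529 + 0.0025 + 0.0016 + 0.1764 + 0.0529 + 0.0009 = 0.2872
O = 0.1944 / √(0.3382 × 0.2872) = 0.1944 / 0.31166 = 0.6238
O = 0.6238 > 0.5 → Yes.

Yes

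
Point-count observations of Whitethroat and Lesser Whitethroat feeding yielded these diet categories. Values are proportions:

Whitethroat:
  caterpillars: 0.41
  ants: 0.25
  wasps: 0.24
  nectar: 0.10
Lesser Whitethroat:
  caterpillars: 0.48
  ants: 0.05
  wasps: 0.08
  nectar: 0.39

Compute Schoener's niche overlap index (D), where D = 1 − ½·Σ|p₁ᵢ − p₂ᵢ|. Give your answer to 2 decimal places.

Σ|p₁ᵢ − p₂ᵢ| = 0.07 + 0.20 + 0.16 + 0.29 = 0.72
D = 1 − ½ × 0.72 = 1 − 0.360 = 0.6400

0.64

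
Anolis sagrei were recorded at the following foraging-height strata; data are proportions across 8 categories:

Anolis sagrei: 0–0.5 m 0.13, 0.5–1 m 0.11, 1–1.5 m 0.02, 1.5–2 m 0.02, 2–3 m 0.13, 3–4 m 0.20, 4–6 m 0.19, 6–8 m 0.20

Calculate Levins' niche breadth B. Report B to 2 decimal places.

6.14

Σpᵢ² = 0.13² + 0.11² + 0.02² + 0.02² + 0.13² + 0.20² + 0.19² + 0.20² = 0.0169 + 0.0121 + 0.0004 + 0.0004 + 0.0169 + 0.0400 + 0.0361 + 0.0400 = 0.1628
B = 1 / 0.1628 = 6.1425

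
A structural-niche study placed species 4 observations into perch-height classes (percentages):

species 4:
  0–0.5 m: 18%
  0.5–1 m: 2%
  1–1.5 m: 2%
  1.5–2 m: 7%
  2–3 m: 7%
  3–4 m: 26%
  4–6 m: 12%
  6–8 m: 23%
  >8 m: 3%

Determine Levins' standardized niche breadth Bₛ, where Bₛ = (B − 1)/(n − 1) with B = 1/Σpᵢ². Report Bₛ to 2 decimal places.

0.57

Convert percentages to proportions (divide by 100).
Σpᵢ² = 0.18² + 0.02² + 0.02² + 0.07² + 0.07² + 0.26² + 0.12² + 0.23² + 0.03² = 0.0324 + 0.0004 + 0.0004 + 0.0049 + 0.0049 + 0.0676 + 0.0144 + 0.0529 + 0.0009 = 0.1788
B = 1 / 0.1788 = 5.5928
Bₛ = (B − 1)/(n − 1) = (5.5928 − 1)/(9 − 1) = 4.5928/8 = 0.5741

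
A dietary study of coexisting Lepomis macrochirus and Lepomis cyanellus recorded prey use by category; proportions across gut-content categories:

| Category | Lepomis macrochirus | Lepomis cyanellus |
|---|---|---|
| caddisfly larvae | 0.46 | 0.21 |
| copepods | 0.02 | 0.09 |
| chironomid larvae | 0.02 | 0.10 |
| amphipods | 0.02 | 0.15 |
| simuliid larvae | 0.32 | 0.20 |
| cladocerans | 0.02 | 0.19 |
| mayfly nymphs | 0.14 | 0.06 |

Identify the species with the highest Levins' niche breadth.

Σp_macrᵢ² = 0.46² + 0.02² + 0.02² + 0.02² + 0.32² + 0.02² + 0.14² = 0.2116 + 0.0004 + 0.0004 + 0.0004 + 0.1024 + 0.0004 + 0.0196 = 0.3352
B_macr = 1 / 0.3352 = 2.9833
Σp_cyanᵢ² = 0.21² + 0.09² + 0.10² + 0.15² + 0.20² + 0.19² + 0.06² = 0.0441 + 0.0081 + 0.0100 + 0.0225 + 0.0400 + 0.0361 + 0.0036 = 0.1644
B_cyan = 1 / 0.1644 = 6.0827
Highest B → broadest niche (most generalist): Lepomis cyanellus (B = 6.08).

Lepomis cyanellus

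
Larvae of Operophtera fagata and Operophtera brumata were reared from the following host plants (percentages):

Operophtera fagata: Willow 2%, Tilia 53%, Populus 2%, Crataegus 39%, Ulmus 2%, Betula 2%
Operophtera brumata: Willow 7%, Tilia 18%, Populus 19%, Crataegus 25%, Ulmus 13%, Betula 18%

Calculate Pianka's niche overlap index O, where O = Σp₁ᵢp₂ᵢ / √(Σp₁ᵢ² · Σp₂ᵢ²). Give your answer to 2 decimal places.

0.72

Convert percentages to proportions (divide by 100).
Σ p₁ᵢp₂ᵢ = 0.0014 + 0.0954 + 0.0038 + 0.0975 + 0.0026 + 0.0036 = 0.2043
Σp_1ᵢ² = 0.02² + 0.53² + 0.02² + 0.39² + 0.02² + 0.02² = 0.0004 + 0.2809 + 0.0004 + 0.1521 + 0.0004 + 0.0004 = 0.4346
Σp_2ᵢ² = 0.07² + 0.18² + 0.19² + 0.25² + 0.13² + 0.18² = 0.0049 + 0.0324 + 0.0361 + 0.0625 + 0.0169 + 0.0324 = 0.1852
O = 0.2043 / √(0.4346 × 0.1852) = 0.2043 / 0.28370 = 0.7201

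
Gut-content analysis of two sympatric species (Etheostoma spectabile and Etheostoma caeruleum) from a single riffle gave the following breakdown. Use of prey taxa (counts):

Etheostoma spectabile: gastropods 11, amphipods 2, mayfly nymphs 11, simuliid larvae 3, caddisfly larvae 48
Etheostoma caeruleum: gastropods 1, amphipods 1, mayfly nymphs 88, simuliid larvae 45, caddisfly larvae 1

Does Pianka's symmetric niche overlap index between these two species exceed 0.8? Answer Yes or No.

Proportions for Etheostoma spectabile (n=75): 11/75=0.1467, 2/75=0.0267, 11/75=0.1467, 3/75=0.0400, 48/75=0.6400
Proportions for Etheostoma caeruleum (n=136): 1/136=0.0074, 1/136=0.0074, 88/136=0.6471, 45/136=0.3309, 1/136=0.0074
Σ p₁ᵢp₂ᵢ = 0.001086 + 0.000198 + 0.094930 + 0.013236 + 0.004736 = 0.114186
Σp_1ᵢ² = 0.1467² + 0.0267² + 0.1467² + 0.0400² + 0.6400² = 0.021521 + 0.000713 + 0.021521 + 0.001600 + 0.409600 = 0.454955
Σp_2ᵢ² = 0.0074² + 0.0074² + 0.6471² + 0.3309² + 0.0074² = 0.000055 + 0.000055 + 0.418738 + 0.109495 + 0.000055 = 0.528398
O = 0.114186 / √(0.454955 × 0.528398) = 0.114186 / 0.4903033 = 0.2329
O = 0.2329 < 0.8 → No.

No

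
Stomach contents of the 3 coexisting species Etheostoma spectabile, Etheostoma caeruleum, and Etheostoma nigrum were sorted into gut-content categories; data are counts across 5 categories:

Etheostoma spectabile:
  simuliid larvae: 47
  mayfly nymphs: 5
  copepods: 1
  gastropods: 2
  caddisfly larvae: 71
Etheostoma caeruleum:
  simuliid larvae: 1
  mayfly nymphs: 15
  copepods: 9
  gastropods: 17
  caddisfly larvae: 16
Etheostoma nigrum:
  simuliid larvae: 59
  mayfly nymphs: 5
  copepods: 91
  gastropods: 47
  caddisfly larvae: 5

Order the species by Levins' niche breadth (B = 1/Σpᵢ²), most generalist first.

Proportions for Etheostoma spectabile (n=126): 47/126=0.3730, 5/126=0.0397, 1/126=0.0079, 2/126=0.0159, 71/126=0.5635
Proportions for Etheostoma caeruleum (n=58): 1/58=0.0172, 15/58=0.2586, 9/58=0.1552, 17/58=0.2931, 16/58=0.2759
Proportions for Etheostoma nigrum (n=207): 59/207=0.2850, 5/207=0.0242, 91/207=0.4396, 47/207=0.2271, 5/207=0.0242
Σp_specᵢ² = 0.3730² + 0.0397² + 0.0079² + 0.0159² + 0.5635² = 0.139129 + 0.001576 + 0.000062 + 0.000253 + 0.317532 = 0.458552
B_spec = 1 / 0.458552 = 2.1808
Σp_caerᵢ² = 0.0172² + 0.2586² + 0.1552² + 0.2931² + 0.2759² = 0.000296 + 0.066874 + 0.024087 + 0.085908 + 0.076121 = 0.253286
B_caer = 1 / 0.253286 = 3.9481
Σp_nigrᵢ² = 0.2850² + 0.0242² + 0.4396² + 0.2271² + 0.0242² = 0.081225 + 0.000586 + 0.193248 + 0.051574 + 0.000586 = 0.327219
B_nigr = 1 / 0.327219 = 3.0561
Ranking by B (broadest → narrowest): Etheostoma caeruleum (3.95) > Etheostoma nigrum (3.06) > Etheostoma spectabile (2.18)

Etheostoma caeruleum > Etheostoma nigrum > Etheostoma spectabile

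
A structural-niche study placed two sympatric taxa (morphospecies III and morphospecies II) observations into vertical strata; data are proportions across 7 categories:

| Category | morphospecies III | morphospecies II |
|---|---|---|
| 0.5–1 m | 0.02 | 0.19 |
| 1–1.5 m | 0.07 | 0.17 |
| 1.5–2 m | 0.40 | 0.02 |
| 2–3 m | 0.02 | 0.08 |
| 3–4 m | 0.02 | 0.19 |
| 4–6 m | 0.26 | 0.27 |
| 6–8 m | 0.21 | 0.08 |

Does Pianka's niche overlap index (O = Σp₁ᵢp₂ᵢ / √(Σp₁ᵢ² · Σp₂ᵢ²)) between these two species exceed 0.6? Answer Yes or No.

Σ p₁ᵢp₂ᵢ = 0.0038 + 0.0119 + 0.0080 + 0.0016 + 0.0038 + 0.0702 + 0.0168 = 0.1161
Σp_1ᵢ² = 0.02² + 0.07² + 0.40² + 0.02² + 0.02² + 0.26² + 0.21² = 0.0004 + 0.0049 + 0.1600 + 0.0004 + 0.0004 + 0.0676 + 0.0441 = 0.2778
Σp_2ᵢ² = 0.19² + 0.17² + 0.02² + 0.08² + 0.19² + 0.27² + 0.08² = 0.0361 + 0.0289 + 0.0004 + 0.0064 + 0.0361 + 0.0729 + 0.0064 = 0.1872
O = 0.1161 / √(0.2778 × 0.1872) = 0.1161 / 0.22804 = 0.5091
O = 0.5091 < 0.6 → No.

No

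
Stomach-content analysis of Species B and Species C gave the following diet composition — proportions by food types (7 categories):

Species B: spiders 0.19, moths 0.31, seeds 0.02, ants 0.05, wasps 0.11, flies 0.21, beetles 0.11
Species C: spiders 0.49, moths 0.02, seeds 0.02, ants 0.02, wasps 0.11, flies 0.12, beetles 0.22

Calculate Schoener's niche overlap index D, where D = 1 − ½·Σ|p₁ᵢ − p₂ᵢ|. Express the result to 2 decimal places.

Σ|p₁ᵢ − p₂ᵢ| = 0.30 + 0.29 + 0.00 + 0.03 + 0.00 + 0.09 + 0.11 = 0.82
D = 1 − ½ × 0.82 = 1 − 0.410 = 0.5900

0.59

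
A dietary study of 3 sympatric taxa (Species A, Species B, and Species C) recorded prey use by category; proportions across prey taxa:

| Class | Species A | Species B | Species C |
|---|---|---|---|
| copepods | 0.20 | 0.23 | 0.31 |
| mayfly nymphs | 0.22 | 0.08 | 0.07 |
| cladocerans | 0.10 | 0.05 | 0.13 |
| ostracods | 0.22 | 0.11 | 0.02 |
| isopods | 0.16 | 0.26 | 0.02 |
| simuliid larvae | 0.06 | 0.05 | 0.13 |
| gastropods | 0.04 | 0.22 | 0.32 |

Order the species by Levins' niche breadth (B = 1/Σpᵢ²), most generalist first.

Σp_Aᵢ² = 0.20² + 0.22² + 0.10² + 0.22² + 0.16² + 0.06² + 0.04² = 0.0400 + 0.0484 + 0.0100 + 0.0484 + 0.0256 + 0.0036 + 0.0016 = 0.1776
B_A = 1 / 0.1776 = 5.6306
Σp_Bᵢ² = 0.23² + 0.08² + 0.05² + 0.11² + 0.26² + 0.05² + 0.22² = 0.0529 + 0.0064 + 0.0025 + 0.0121 + 0.0676 + 0.0025 + 0.0484 = 0.1924
B_B = 1 / 0.1924 = 5.1975
Σp_Cᵢ² = 0.31² + 0.07² + 0.13² + 0.02² + 0.02² + 0.13² + 0.32² = 0.0961 + 0.0049 + 0.0169 + 0.0004 + 0.0004 + 0.0169 + 0.1024 = 0.2380
B_C = 1 / 0.2380 = 4.2017
Ranking by B (broadest → narrowest): Species A (5.63) > Species B (5.20) > Species C (4.20)

Species A > Species B > Species C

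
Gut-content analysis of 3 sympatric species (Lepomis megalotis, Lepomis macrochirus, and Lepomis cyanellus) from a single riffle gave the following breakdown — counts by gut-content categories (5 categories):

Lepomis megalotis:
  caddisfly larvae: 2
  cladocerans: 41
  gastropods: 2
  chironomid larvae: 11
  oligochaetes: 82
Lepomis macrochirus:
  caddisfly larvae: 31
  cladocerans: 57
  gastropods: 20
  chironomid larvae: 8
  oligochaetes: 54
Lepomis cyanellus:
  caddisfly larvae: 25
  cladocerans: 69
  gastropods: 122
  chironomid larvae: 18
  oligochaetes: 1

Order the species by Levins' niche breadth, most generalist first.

Lepomis macrochirus > Lepomis cyanellus > Lepomis megalotis

Proportions for Lepomis megalotis (n=138): 2/138=0.0145, 41/138=0.2971, 2/138=0.0145, 11/138=0.0797, 82/138=0.5942
Proportions for Lepomis macrochirus (n=170): 31/170=0.1824, 57/170=0.3353, 20/170=0.1176, 8/170=0.0471, 54/170=0.3176
Proportions for Lepomis cyanellus (n=235): 25/235=0.1064, 69/235=0.2936, 122/235=0.5191, 18/235=0.0766, 1/235=0.0043
Σp_megaᵢ² = 0.0145² + 0.2971² + 0.0145² + 0.0797² + 0.5942² = 0.000210 + 0.088268 + 0.000210 + 0.006352 + 0.353074 = 0.448114
B_mega = 1 / 0.448114 = 2.2316
Σp_macrᵢ² = 0.1824² + 0.3353² + 0.1176² + 0.0471² + 0.3176² = 0.033270 + 0.112426 + 0.013830 + 0.002218 + 0.100870 = 0.262614
B_macr = 1 / 0.262614 = 3.8079
Σp_cyanᵢ² = 0.1064² + 0.2936² + 0.5191² + 0.0766² + 0.0043² = 0.011321 + 0.086201 + 0.269465 + 0.005868 + 0.000018 = 0.372873
B_cyan = 1 / 0.372873 = 2.6819
Ranking by B (broadest → narrowest): Lepomis macrochirus (3.81) > Lepomis cyanellus (2.68) > Lepomis megalotis (2.23)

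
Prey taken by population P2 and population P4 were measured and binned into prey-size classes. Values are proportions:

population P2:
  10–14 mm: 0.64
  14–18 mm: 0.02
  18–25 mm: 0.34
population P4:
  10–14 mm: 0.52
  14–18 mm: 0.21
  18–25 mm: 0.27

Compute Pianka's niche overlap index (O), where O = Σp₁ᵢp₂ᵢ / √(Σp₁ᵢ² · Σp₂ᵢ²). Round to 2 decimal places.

Σ p₁ᵢp₂ᵢ = 0.3328 + 0.0042 + 0.0918 = 0.4288
Σp_1ᵢ² = 0.64² + 0.02² + 0.34² = 0.4096 + 0.0004 + 0.1156 = 0.5256
Σp_2ᵢ² = 0.52² + 0.21² + 0.27² = 0.2704 + 0.0441 + 0.0729 = 0.3874
O = 0.4288 / √(0.5256 × 0.3874) = 0.4288 / 0.45124 = 0.9503

0.95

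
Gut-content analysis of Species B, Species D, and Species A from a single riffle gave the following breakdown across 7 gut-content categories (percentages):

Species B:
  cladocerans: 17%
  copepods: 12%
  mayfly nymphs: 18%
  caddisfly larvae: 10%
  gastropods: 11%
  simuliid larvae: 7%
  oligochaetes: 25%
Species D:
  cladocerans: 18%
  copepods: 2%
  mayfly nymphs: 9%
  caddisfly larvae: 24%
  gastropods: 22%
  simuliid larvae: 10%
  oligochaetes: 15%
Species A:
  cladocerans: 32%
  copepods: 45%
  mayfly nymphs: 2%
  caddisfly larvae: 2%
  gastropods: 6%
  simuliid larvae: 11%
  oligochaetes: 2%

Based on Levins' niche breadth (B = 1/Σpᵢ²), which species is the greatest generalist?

Convert percentages to proportions (divide by 100).
Σp_Bᵢ² = 0.17² + 0.12² + 0.18² + 0.10² + 0.11² + 0.07² + 0.25² = 0.0289 + 0.0144 + 0.0324 + 0.0100 + 0.0121 + 0.0049 + 0.0625 = 0.1652
B_B = 1 / 0.1652 = 6.0533
Σp_Dᵢ² = 0.18² + 0.02² + 0.09² + 0.24² + 0.22² + 0.10² + 0.15² = 0.0324 + 0.0004 + 0.0081 + 0.0576 + 0.0484 + 0.0100 + 0.0225 = 0.1794
B_D = 1 / 0.1794 = 5.5741
Σp_Aᵢ² = 0.32² + 0.45² + 0.02² + 0.02² + 0.06² + 0.11² + 0.02² = 0.1024 + 0.2025 + 0.0004 + 0.0004 + 0.0036 + 0.0121 + 0.0004 = 0.3218
B_A = 1 / 0.3218 = 3.1075
Highest B → broadest niche (most generalist): Species B (B = 6.05).

Species B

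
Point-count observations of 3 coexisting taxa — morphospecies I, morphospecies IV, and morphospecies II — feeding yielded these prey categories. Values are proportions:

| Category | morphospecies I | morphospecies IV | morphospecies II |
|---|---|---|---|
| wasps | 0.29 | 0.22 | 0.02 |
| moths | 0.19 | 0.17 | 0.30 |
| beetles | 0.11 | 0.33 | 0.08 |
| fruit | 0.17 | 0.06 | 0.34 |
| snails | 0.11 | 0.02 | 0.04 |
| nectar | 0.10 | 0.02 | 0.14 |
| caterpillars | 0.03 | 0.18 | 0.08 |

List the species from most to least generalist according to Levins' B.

Σp_Iᵢ² = 0.29² + 0.19² + 0.11² + 0.17² + 0.11² + 0.10² + 0.03² = 0.0841 + 0.0361 + 0.0121 + 0.0289 + 0.0121 + 0.0100 + 0.0009 = 0.1842
B_I = 1 / 0.1842 = 5.4289
Σp_IVᵢ² = 0.22² + 0.17² + 0.33² + 0.06² + 0.02² + 0.02² + 0.18² = 0.0484 + 0.0289 + 0.1089 + 0.0036 + 0.0004 + 0.0004 + 0.0324 = 0.2230
B_IV = 1 / 0.2230 = 4.4843
Σp_IIᵢ² = 0.02² + 0.30² + 0.08² + 0.34² + 0.04² + 0.14² + 0.08² = 0.0004 + 0.0900 + 0.0064 + 0.1156 + 0.0016 + 0.0196 + 0.0064 = 0.2400
B_II = 1 / 0.2400 = 4.1667
Ranking by B (broadest → narrowest): morphospecies I (5.43) > morphospecies IV (4.48) > morphospecies II (4.17)

morphospecies I > morphospecies IV > morphospecies II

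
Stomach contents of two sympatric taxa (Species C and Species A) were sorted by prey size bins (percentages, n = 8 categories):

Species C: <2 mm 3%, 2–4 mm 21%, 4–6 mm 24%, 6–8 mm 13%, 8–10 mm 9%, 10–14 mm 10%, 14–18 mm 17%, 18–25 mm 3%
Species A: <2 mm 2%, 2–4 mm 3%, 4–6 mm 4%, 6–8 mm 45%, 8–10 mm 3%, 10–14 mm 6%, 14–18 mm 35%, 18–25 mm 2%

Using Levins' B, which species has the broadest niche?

Convert percentages to proportions (divide by 100).
Σp_Cᵢ² = 0.03² + 0.21² + 0.24² + 0.13² + 0.09² + 0.10² + 0.17² + 0.03² = 0.0009 + 0.0441 + 0.0576 + 0.0169 + 0.0081 + 0.0100 + 0.0289 + 0.0009 = 0.1674
B_C = 1 / 0.1674 = 5.9737
Σp_Aᵢ² = 0.02² + 0.03² + 0.04² + 0.45² + 0.03² + 0.06² + 0.35² + 0.02² = 0.0004 + 0.0009 + 0.0016 + 0.2025 + 0.0009 + 0.0036 + 0.1225 + 0.0004 = 0.3328
B_A = 1 / 0.3328 = 3.0048
Highest B → broadest niche (most generalist): Species C (B = 5.97).

Species C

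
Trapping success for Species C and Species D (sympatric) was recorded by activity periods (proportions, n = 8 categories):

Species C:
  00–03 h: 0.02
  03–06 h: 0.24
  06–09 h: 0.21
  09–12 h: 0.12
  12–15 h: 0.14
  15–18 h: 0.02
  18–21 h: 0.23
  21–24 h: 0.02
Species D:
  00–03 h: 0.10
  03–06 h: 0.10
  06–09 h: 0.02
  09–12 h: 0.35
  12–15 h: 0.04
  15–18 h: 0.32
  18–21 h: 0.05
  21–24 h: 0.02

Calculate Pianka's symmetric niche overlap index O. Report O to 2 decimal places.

Σ p₁ᵢp₂ᵢ = 0.0020 + 0.0240 + 0.0042 + 0.0420 + 0.0056 + 0.0064 + 0.0115 + 0.0004 = 0.0961
Σp_1ᵢ² = 0.02² + 0.24² + 0.21² + 0.12² + 0.14² + 0.02² + 0.23² + 0.02² = 0.0004 + 0.0576 + 0.0441 + 0.0144 + 0.0196 + 0.0004 + 0.0529 + 0.0004 = 0.1898
Σp_2ᵢ² = 0.10² + 0.10² + 0.02² + 0.35² + 0.04² + 0.32² + 0.05² + 0.02² = 0.0100 + 0.0100 + 0.0004 + 0.1225 + 0.0016 + 0.1024 + 0.0025 + 0.0004 = 0.2498
O = 0.0961 / √(0.1898 × 0.2498) = 0.0961 / 0.21774 = 0.4414

0.44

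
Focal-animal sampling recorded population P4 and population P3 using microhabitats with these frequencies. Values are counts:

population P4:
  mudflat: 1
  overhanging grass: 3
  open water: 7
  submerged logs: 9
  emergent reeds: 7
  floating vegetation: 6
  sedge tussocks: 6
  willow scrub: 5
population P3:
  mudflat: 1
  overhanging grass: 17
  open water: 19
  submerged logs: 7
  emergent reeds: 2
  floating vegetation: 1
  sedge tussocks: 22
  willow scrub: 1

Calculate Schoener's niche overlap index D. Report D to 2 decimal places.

Proportions for population P4 (n=44): 1/44=0.0227, 3/44=0.0682, 7/44=0.1591, 9/44=0.2045, 7/44=0.1591, 6/44=0.1364, 6/44=0.1364, 5/44=0.1136
Proportions for population P3 (n=70): 1/70=0.0143, 17/70=0.2429, 19/70=0.2714, 7/70=0.1000, 2/70=0.0286, 1/70=0.0143, 22/70=0.3143, 1/70=0.0143
Σ|p₁ᵢ − p₂ᵢ| = 0.0084 + 0.1747 + 0.1123 + 0.1045 + 0.1305 + 0.1221 + 0.1779 + 0.0993 = 0.9297
D = 1 − ½ × 0.9297 = 1 − 0.46485 = 0.53515

0.54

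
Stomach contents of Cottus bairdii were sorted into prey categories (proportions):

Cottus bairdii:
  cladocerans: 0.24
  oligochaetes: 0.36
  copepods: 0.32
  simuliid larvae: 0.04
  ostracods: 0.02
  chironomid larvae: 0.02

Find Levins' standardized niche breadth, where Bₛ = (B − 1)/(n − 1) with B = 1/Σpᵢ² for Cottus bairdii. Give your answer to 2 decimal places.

0.48

Σpᵢ² = 0.24² + 0.36² + 0.32² + 0.04² + 0.02² + 0.02² = 0.0576 + 0.1296 + 0.1024 + 0.0016 + 0.0004 + 0.0004 = 0.2920
B = 1 / 0.2920 = 3.4247
Bₛ = (B − 1)/(n − 1) = (3.4247 − 1)/(6 − 1) = 2.4247/5 = 0.4849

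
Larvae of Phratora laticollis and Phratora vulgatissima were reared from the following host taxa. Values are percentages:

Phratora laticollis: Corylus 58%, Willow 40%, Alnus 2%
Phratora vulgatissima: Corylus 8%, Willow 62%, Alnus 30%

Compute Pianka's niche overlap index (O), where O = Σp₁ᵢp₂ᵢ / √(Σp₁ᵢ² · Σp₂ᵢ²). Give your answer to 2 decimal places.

0.61

Convert percentages to proportions (divide by 100).
Σ p₁ᵢp₂ᵢ = 0.0464 + 0.2480 + 0.0060 = 0.3004
Σp_1ᵢ² = 0.58² + 0.40² + 0.02² = 0.3364 + 0.1600 + 0.0004 = 0.4968
Σp_2ᵢ² = 0.08² + 0.62² + 0.30² = 0.0064 + 0.3844 + 0.0900 = 0.4808
O = 0.3004 / √(0.4968 × 0.4808) = 0.3004 / 0.48873 = 0.6147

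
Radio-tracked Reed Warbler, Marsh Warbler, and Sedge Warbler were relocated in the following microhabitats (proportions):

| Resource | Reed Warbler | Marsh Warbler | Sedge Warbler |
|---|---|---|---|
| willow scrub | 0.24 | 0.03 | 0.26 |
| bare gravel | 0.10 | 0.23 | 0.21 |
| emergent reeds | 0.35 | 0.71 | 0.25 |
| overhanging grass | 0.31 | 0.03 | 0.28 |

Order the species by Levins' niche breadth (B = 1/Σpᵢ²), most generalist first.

Sedge Warbler > Reed Warbler > Marsh Warbler

Σp_Reedᵢ² = 0.24² + 0.10² + 0.35² + 0.31² = 0.0576 + 0.0100 + 0.1225 + 0.0961 = 0.2862
B_Reed = 1 / 0.2862 = 3.4941
Σp_Marsᵢ² = 0.03² + 0.23² + 0.71² + 0.03² = 0.0009 + 0.0529 + 0.5041 + 0.0009 = 0.5588
B_Mars = 1 / 0.5588 = 1.7895
Σp_Sedgᵢ² = 0.26² + 0.21² + 0.25² + 0.28² = 0.0676 + 0.0441 + 0.0625 + 0.0784 = 0.2526
B_Sedg = 1 / 0.2526 = 3.9588
Ranking by B (broadest → narrowest): Sedge Warbler (3.96) > Reed Warbler (3.49) > Marsh Warbler (1.79)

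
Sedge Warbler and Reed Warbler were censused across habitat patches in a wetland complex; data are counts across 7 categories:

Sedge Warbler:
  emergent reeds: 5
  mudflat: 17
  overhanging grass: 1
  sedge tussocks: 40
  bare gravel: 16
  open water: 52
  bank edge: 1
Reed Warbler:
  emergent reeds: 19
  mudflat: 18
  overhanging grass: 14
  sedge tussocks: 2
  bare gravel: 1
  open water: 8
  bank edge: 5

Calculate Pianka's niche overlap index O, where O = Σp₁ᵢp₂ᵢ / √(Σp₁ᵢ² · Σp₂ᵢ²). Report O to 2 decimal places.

Proportions for Sedge Warbler (n=132): 5/132=0.0379, 17/132=0.1288, 1/132=0.0076, 40/132=0.3030, 16/132=0.1212, 52/132=0.3939, 1/132=0.0076
Proportions for Reed Warbler (n=67): 19/67=0.2836, 18/67=0.2687, 14/67=0.2090, 2/67=0.0299, 1/67=0.0149, 8/67=0.1194, 5/67=0.0746
Σ p₁ᵢp₂ᵢ = 0.010748 + 0.034609 + 0.001588 + 0.009060 + 0.001806 + 0.047032 + 0.000567 = 0.105410
Σp_1ᵢ² = 0.0379² + 0.1288² + 0.0076² + 0.3030² + 0.1212² + 0.3939² + 0.0076² = 0.001436 + 0.016589 + 0.000058 + 0.091809 + 0.014689 + 0.155157 + 0.000058 = 0.279796
Σp_2ᵢ² = 0.2836² + 0.2687² + 0.2090² + 0.0299² + 0.0149² + 0.1194² + 0.0746² = 0.080429 + 0.072200 + 0.043681 + 0.000894 + 0.000222 + 0.014256 + 0.005565 = 0.217247
O = 0.105410 / √(0.279796 × 0.217247) = 0.105410 / 0.2465458 = 0.4275

0.43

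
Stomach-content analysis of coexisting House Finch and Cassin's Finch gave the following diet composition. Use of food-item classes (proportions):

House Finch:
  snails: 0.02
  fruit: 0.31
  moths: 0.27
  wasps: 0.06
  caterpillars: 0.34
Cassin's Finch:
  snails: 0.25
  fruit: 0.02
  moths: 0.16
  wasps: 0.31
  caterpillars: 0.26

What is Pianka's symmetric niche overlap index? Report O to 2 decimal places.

Σ p₁ᵢp₂ᵢ = 0.0050 + 0.0062 + 0.0432 + 0.0186 + 0.0884 = 0.1614
Σp_1ᵢ² = 0.02² + 0.31² + 0.27² + 0.06² + 0.34² = 0.0004 + 0.0961 + 0.0729 + 0.0036 + 0.1156 = 0.2886
Σp_2ᵢ² = 0.25² + 0.02² + 0.16² + 0.31² + 0.26² = 0.0625 + 0.0004 + 0.0256 + 0.0961 + 0.0676 = 0.2522
O = 0.1614 / √(0.2886 × 0.2522) = 0.1614 / 0.26979 = 0.5982

0.60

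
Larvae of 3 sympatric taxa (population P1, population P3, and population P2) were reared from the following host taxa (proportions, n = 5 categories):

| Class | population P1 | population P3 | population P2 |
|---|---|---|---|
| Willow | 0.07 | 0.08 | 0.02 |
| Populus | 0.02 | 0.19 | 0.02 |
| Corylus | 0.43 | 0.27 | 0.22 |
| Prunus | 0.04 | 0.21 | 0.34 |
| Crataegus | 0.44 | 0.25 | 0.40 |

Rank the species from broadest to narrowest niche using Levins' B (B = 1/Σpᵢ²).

population P3 > population P2 > population P1

Σp_P1ᵢ² = 0.07² + 0.02² + 0.43² + 0.04² + 0.44² = 0.0049 + 0.0004 + 0.1849 + 0.0016 + 0.1936 = 0.3854
B_P1 = 1 / 0.3854 = 2.5947
Σp_P3ᵢ² = 0.08² + 0.19² + 0.27² + 0.21² + 0.25² = 0.0064 + 0.0361 + 0.0729 + 0.0441 + 0.0625 = 0.2220
B_P3 = 1 / 0.2220 = 4.5045
Σp_P2ᵢ² = 0.02² + 0.02² + 0.22² + 0.34² + 0.40² = 0.0004 + 0.0004 + 0.0484 + 0.1156 + 0.1600 = 0.3248
B_P2 = 1 / 0.3248 = 3.0788
Ranking by B (broadest → narrowest): population P3 (4.50) > population P2 (3.08) > population P1 (2.59)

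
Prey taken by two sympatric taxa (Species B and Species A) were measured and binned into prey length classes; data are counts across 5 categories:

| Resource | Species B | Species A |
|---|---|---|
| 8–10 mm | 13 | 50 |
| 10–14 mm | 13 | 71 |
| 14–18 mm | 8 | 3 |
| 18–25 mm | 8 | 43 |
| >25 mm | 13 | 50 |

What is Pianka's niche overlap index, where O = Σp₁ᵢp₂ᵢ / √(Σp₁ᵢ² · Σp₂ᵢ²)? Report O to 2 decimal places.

0.94

Proportions for Species B (n=55): 13/55=0.2364, 13/55=0.2364, 8/55=0.1455, 8/55=0.1455, 13/55=0.2364
Proportions for Species A (n=217): 50/217=0.2304, 71/217=0.3272, 3/217=0.0138, 43/217=0.1982, 50/217=0.2304
Σ p₁ᵢp₂ᵢ = 0.054467 + 0.077350 + 0.002008 + 0.028838 + 0.054467 = 0.217130
Σp_1ᵢ² = 0.2364² + 0.2364² + 0.1455² + 0.1455² + 0.2364² = 0.055885 + 0.055885 + 0.021170 + 0.021170 + 0.055885 = 0.209995
Σp_2ᵢ² = 0.2304² + 0.3272² + 0.0138² + 0.1982² + 0.2304² = 0.053084 + 0.107060 + 0.000190 + 0.039283 + 0.053084 = 0.252701
O = 0.217130 / √(0.209995 × 0.252701) = 0.217130 / 0.2303605 = 0.9426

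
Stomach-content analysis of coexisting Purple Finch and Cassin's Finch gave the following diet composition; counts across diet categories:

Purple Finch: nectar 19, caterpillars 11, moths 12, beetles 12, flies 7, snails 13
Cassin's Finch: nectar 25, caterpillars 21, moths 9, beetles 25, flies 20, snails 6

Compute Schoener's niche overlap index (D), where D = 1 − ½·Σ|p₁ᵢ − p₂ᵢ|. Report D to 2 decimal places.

Proportions for Purple Finch (n=74): 19/74=0.2568, 11/74=0.1486, 12/74=0.1622, 12/74=0.1622, 7/74=0.0946, 13/74=0.1757
Proportions for Cassin's Finch (n=106): 25/106=0.2358, 21/106=0.1981, 9/106=0.0849, 25/106=0.2358, 20/106=0.1887, 6/106=0.0566
Σ|p₁ᵢ − p₂ᵢ| = 0.0210 + 0.0495 + 0.0773 + 0.0736 + 0.0941 + 0.1191 = 0.4346
D = 1 − ½ × 0.4346 = 1 − 0.21730 = 0.78270

0.78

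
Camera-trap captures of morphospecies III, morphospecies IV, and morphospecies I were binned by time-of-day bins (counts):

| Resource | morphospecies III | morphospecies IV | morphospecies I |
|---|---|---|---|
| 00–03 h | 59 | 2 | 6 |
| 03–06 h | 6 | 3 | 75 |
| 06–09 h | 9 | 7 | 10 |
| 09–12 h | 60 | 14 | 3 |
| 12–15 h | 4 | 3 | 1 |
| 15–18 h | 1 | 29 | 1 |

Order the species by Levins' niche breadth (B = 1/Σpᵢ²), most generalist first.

morphospecies IV > morphospecies III > morphospecies I

Proportions for morphospecies III (n=139): 59/139=0.4245, 6/139=0.0432, 9/139=0.0647, 60/139=0.4317, 4/139=0.0288, 1/139=0.0072
Proportions for morphospecies IV (n=58): 2/58=0.0345, 3/58=0.0517, 7/58=0.1207, 14/58=0.2414, 3/58=0.0517, 29/58=0.5000
Proportions for morphospecies I (n=96): 6/96=0.0625, 75/96=0.7813, 10/96=0.1042, 3/96=0.0313, 1/96=0.0104, 1/96=0.0104
Σp_IIIᵢ² = 0.4245² + 0.0432² + 0.0647² + 0.4317² + 0.0288² + 0.0072² = 0.180200 + 0.001866 + 0.004186 + 0.186365 + 0.000829 + 0.000052 = 0.373498
B_III = 1 / 0.373498 = 2.6774
Σp_IVᵢ² = 0.0345² + 0.0517² + 0.1207² + 0.2414² + 0.0517² + 0.5000² = 0.001190 + 0.002673 + 0.014568 + 0.058274 + 0.002673 + 0.250000 = 0.329378
B_IV = 1 / 0.329378 = 3.0360
Σp_Iᵢ² = 0.0625² + 0.7813² + 0.1042² + 0.0313² + 0.0104² + 0.0104² = 0.003906 + 0.610430 + 0.010858 + 0.000980 + 0.000108 + 0.000108 = 0.626390
B_I = 1 / 0.626390 = 1.5964
Ranking by B (broadest → narrowest): morphospecies IV (3.04) > morphospecies III (2.68) > morphospecies I (1.60)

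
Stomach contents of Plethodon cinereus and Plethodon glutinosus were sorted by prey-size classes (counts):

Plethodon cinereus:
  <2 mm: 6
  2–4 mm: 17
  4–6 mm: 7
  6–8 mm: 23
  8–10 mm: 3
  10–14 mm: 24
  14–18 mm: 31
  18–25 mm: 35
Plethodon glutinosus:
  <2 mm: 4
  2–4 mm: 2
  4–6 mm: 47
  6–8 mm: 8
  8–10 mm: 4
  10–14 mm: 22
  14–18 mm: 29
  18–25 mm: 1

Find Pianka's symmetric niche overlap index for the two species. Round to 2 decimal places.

0.56

Proportions for Plethodon cinereus (n=146): 6/146=0.0411, 17/146=0.1164, 7/146=0.0479, 23/146=0.1575, 3/146=0.0205, 24/146=0.1644, 31/146=0.2123, 35/146=0.2397
Proportions for Plethodon glutinosus (n=117): 4/117=0.0342, 2/117=0.0171, 47/117=0.4017, 8/117=0.0684, 4/117=0.0342, 22/117=0.1880, 29/117=0.2479, 1/117=0.0085
Σ p₁ᵢp₂ᵢ = 0.001406 + 0.001990 + 0.019241 + 0.010773 + 0.000701 + 0.030907 + 0.052629 + 0.002037 = 0.119684
Σp_1ᵢ² = 0.0411² + 0.1164² + 0.0479² + 0.1575² + 0.0205² + 0.1644² + 0.2123² + 0.2397² = 0.001689 + 0.013549 + 0.002294 + 0.024806 + 0.000420 + 0.027027 + 0.045071 + 0.057456 = 0.172312
Σp_2ᵢ² = 0.0342² + 0.0171² + 0.4017² + 0.0684² + 0.0342² + 0.1880² + 0.2479² + 0.0085² = 0.001170 + 0.000292 + 0.161363 + 0.004679 + 0.001170 + 0.035344 + 0.061454 + 0.000072 = 0.265544
O = 0.119684 / √(0.172312 × 0.265544) = 0.119684 / 0.2139075 = 0.5595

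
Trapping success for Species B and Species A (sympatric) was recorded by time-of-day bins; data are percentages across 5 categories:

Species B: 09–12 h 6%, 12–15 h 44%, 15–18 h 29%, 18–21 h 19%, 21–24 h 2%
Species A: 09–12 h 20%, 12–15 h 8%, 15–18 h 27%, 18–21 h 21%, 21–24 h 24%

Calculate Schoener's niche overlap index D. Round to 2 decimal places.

0.62

Convert percentages to proportions (divide by 100).
Σ|p₁ᵢ − p₂ᵢ| = 0.14 + 0.36 + 0.02 + 0.02 + 0.22 = 0.76
D = 1 − ½ × 0.76 = 1 − 0.380 = 0.6200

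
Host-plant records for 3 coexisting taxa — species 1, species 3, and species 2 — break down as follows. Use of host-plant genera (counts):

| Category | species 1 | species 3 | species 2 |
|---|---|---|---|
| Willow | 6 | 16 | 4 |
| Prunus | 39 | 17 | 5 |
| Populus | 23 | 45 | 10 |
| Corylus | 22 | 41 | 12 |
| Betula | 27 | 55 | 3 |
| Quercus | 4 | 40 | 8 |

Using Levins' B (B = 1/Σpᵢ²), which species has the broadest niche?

Proportions for species 1 (n=121): 6/121=0.0496, 39/121=0.3223, 23/121=0.1901, 22/121=0.1818, 27/121=0.2231, 4/121=0.0331
Proportions for species 3 (n=214): 16/214=0.0748, 17/214=0.0794, 45/214=0.2103, 41/214=0.1916, 55/214=0.2570, 40/214=0.1869
Proportions for species 2 (n=42): 4/42=0.0952, 5/42=0.1190, 10/42=0.2381, 12/42=0.2857, 3/42=0.0714, 8/42=0.1905
Σp_1ᵢ² = 0.0496² + 0.3223² + 0.1901² + 0.1818² + 0.2231² + 0.0331² = 0.002460 + 0.103877 + 0.036138 + 0.033051 + 0.049774 + 0.001096 = 0.226396
B_1 = 1 / 0.226396 = 4.4170
Σp_3ᵢ² = 0.0748² + 0.0794² + 0.2103² + 0.1916² + 0.2570² + 0.1869² = 0.005595 + 0.006304 + 0.044226 + 0.036711 + 0.066049 + 0.034932 = 0.193817
B_3 = 1 / 0.193817 = 5.1595
Σp_2ᵢ² = 0.0952² + 0.1190² + 0.2381² + 0.2857² + 0.0714² + 0.1905² = 0.009063 + 0.014161 + 0.056692 + 0.081624 + 0.005098 + 0.036290 = 0.202928
B_2 = 1 / 0.202928 = 4.9279
Highest B → broadest niche (most generalist): species 3 (B = 5.16).

species 3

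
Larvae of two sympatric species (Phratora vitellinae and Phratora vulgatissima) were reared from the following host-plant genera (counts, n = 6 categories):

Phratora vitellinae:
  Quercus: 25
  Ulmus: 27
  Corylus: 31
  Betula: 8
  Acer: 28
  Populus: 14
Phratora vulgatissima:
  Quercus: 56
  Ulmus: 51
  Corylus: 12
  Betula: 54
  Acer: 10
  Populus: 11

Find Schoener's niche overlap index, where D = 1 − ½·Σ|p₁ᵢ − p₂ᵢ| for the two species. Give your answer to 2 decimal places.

Proportions for Phratora vitellinae (n=133): 25/133=0.1880, 27/133=0.2030, 31/133=0.2331, 8/133=0.0602, 28/133=0.2105, 14/133=0.1053
Proportions for Phratora vulgatissima (n=194): 56/194=0.2887, 51/194=0.2629, 12/194=0.0619, 54/194=0.2784, 10/194=0.0515, 11/194=0.0567
Σ|p₁ᵢ − p₂ᵢ| = 0.1007 + 0.0599 + 0.1712 + 0.2182 + 0.1590 + 0.0486 = 0.7576
D = 1 − ½ × 0.7576 = 1 − 0.37880 = 0.62120

0.62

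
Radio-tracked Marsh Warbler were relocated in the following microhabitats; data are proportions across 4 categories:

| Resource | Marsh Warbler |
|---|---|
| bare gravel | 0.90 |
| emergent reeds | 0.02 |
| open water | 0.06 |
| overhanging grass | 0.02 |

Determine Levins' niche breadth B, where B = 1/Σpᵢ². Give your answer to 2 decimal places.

1.23

Σpᵢ² = 0.90² + 0.02² + 0.06² + 0.02² = 0.8100 + 0.0004 + 0.0036 + 0.0004 = 0.8144
B = 1 / 0.8144 = 1.2279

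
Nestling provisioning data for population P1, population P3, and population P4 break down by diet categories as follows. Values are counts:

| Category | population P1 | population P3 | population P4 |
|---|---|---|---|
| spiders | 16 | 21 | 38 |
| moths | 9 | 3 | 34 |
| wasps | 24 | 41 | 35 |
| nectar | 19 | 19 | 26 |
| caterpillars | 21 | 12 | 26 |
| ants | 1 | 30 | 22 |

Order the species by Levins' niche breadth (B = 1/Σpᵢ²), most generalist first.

population P4 > population P1 > population P3

Proportions for population P1 (n=90): 16/90=0.1778, 9/90=0.1000, 24/90=0.2667, 19/90=0.2111, 21/90=0.2333, 1/90=0.0111
Proportions for population P3 (n=126): 21/126=0.1667, 3/126=0.0238, 41/126=0.3254, 19/126=0.1508, 12/126=0.0952, 30/126=0.2381
Proportions for population P4 (n=181): 38/181=0.2099, 34/181=0.1878, 35/181=0.1934, 26/181=0.1436, 26/181=0.1436, 22/181=0.1215
Σp_P1ᵢ² = 0.1778² + 0.1000² + 0.2667² + 0.2111² + 0.2333² + 0.0111² = 0.031613 + 0.010000 + 0.071129 + 0.044563 + 0.054429 + 0.000123 = 0.211857
B_P1 = 1 / 0.211857 = 4.7202
Σp_P3ᵢ² = 0.1667² + 0.0238² + 0.3254² + 0.1508² + 0.0952² + 0.2381² = 0.027789 + 0.000566 + 0.105885 + 0.022741 + 0.009063 + 0.056692 = 0.222736
B_P3 = 1 / 0.222736 = 4.4896
Σp_P4ᵢ² = 0.2099² + 0.1878² + 0.1934² + 0.1436² + 0.1436² + 0.1215² = 0.044058 + 0.035269 + 0.037404 + 0.020621 + 0.020621 + 0.014762 = 0.172735
B_P4 = 1 / 0.172735 = 5.7892
Ranking by B (broadest → narrowest): population P4 (5.79) > population P1 (4.72) > population P3 (4.49)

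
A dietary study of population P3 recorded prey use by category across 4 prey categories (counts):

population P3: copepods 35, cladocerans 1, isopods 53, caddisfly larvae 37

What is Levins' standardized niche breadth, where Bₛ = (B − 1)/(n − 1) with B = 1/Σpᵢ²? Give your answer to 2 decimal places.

0.65

Proportions for population P3 (n=126): 35/126=0.2778, 1/126=0.0079, 53/126=0.4206, 37/126=0.2937
Σpᵢ² = 0.2778² + 0.0079² + 0.4206² + 0.2937² = 0.077173 + 0.000062 + 0.176904 + 0.086260 = 0.340399
B = 1 / 0.340399 = 2.9377
Bₛ = (B − 1)/(n − 1) = (2.9377 − 1)/(4 − 1) = 1.9377/3 = 0.6459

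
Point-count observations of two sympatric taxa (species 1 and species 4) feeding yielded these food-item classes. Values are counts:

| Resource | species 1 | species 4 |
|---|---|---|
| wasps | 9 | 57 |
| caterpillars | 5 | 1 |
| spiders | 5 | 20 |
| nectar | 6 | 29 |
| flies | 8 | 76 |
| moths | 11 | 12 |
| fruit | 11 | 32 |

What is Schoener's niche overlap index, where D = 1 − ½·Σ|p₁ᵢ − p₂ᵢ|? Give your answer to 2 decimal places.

0.70

Proportions for species 1 (n=55): 9/55=0.1636, 5/55=0.0909, 5/55=0.0909, 6/55=0.1091, 8/55=0.1455, 11/55=0.2000, 11/55=0.2000
Proportions for species 4 (n=227): 57/227=0.2511, 1/227=0.0044, 20/227=0.0881, 29/227=0.1278, 76/227=0.3348, 12/227=0.0529, 32/227=0.1410
Σ|p₁ᵢ − p₂ᵢ| = 0.0875 + 0.0865 + 0.0028 + 0.0187 + 0.1893 + 0.1471 + 0.0590 = 0.5909
D = 1 − ½ × 0.5909 = 1 − 0.29545 = 0.70455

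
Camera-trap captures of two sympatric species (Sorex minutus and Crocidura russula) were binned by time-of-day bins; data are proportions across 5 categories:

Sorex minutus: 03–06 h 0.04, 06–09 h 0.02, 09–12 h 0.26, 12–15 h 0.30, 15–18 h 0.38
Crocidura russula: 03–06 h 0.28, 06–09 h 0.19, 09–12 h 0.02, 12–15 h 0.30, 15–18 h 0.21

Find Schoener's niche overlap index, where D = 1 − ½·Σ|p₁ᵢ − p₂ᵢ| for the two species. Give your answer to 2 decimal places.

Σ|p₁ᵢ − p₂ᵢ| = 0.24 + 0.17 + 0.24 + 0.00 + 0.17 = 0.82
D = 1 − ½ × 0.82 = 1 − 0.410 = 0.5900

0.59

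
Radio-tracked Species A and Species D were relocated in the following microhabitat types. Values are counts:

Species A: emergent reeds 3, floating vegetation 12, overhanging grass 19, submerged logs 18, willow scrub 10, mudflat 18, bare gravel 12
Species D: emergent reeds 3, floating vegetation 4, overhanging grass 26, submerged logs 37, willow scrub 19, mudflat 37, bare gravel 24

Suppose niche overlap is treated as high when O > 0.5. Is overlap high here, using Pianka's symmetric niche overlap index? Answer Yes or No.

Proportions for Species A (n=92): 3/92=0.0326, 12/92=0.1304, 19/92=0.2065, 18/92=0.1957, 10/92=0.1087, 18/92=0.1957, 12/92=0.1304
Proportions for Species D (n=150): 3/150=0.0200, 4/150=0.0267, 26/150=0.1733, 37/150=0.2467, 19/150=0.1267, 37/150=0.2467, 24/150=0.1600
Σ p₁ᵢp₂ᵢ = 0.000652 + 0.003482 + 0.035786 + 0.048279 + 0.013772 + 0.048279 + 0.020864 = 0.171114
Σp_1ᵢ² = 0.0326² + 0.1304² + 0.2065² + 0.1957² + 0.1087² + 0.1957² + 0.1304² = 0.001063 + 0.017004 + 0.042642 + 0.038298 + 0.011816 + 0.038298 + 0.017004 = 0.166125
Σp_2ᵢ² = 0.0200² + 0.0267² + 0.1733² + 0.2467² + 0.1267² + 0.2467² + 0.1600² = 0.000400 + 0.000713 + 0.030033 + 0.060861 + 0.016053 + 0.060861 + 0.025600 = 0.194521
O = 0.171114 / √(0.166125 × 0.194521) = 0.171114 / 0.1797632 = 0.9519
O = 0.9519 > 0.5 → Yes.

Yes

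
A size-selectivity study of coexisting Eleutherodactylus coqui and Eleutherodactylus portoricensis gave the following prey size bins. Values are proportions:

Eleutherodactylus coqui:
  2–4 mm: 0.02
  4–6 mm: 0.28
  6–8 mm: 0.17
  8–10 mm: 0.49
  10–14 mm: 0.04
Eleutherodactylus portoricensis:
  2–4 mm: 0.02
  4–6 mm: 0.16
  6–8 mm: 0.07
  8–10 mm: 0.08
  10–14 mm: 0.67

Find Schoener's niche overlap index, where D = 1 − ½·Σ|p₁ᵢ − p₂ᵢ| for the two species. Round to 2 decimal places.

Σ|p₁ᵢ − p₂ᵢ| = 0.00 + 0.12 + 0.10 + 0.41 + 0.63 = 1.26
D = 1 − ½ × 1.26 = 1 − 0.630 = 0.3700

0.37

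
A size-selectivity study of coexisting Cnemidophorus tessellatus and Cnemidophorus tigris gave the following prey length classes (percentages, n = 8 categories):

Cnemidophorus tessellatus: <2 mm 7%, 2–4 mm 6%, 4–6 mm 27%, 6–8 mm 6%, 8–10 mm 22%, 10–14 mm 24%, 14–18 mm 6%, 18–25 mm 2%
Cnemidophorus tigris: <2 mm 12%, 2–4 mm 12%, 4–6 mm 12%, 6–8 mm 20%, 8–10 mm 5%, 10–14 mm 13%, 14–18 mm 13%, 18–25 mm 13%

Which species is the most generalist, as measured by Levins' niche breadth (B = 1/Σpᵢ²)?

Convert percentages to proportions (divide by 100).
Σp_tessᵢ² = 0.07² + 0.06² + 0.27² + 0.06² + 0.22² + 0.24² + 0.06² + 0.02² = 0.0049 + 0.0036 + 0.0729 + 0.0036 + 0.0484 + 0.0576 + 0.0036 + 0.0004 = 0.1950
B_tess = 1 / 0.1950 = 5.1282
Σp_tigrᵢ² = 0.12² + 0.12² + 0.12² + 0.20² + 0.05² + 0.13² + 0.13² + 0.13² = 0.0144 + 0.0144 + 0.0144 + 0.0400 + 0.0025 + 0.0169 + 0.0169 + 0.0169 = 0.1364
B_tigr = 1 / 0.1364 = 7.3314
Highest B → broadest niche (most generalist): Cnemidophorus tigris (B = 7.33).

Cnemidophorus tigris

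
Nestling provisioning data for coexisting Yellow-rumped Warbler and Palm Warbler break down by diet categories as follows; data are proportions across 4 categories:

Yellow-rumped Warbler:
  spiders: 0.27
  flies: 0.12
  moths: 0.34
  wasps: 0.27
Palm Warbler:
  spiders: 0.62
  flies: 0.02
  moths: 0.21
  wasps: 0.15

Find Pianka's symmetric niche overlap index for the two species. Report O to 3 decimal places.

0.798

Σ p₁ᵢp₂ᵢ = 0.1674 + 0.0024 + 0.0714 + 0.0405 = 0.2817
Σp_1ᵢ² = 0.27² + 0.12² + 0.34² + 0.27² = 0.0729 + 0.0144 + 0.1156 + 0.0729 = 0.2758
Σp_2ᵢ² = 0.62² + 0.02² + 0.21² + 0.15² = 0.3844 + 0.0004 + 0.0441 + 0.0225 = 0.4514
O = 0.2817 / √(0.2758 × 0.4514) = 0.2817 / 0.352840 = 0.79838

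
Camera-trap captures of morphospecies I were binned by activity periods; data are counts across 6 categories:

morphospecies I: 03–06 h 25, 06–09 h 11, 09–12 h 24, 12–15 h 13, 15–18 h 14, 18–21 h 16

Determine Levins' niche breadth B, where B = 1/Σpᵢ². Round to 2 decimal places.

Proportions for morphospecies I (n=103): 25/103=0.2427, 11/103=0.1068, 24/103=0.2330, 13/103=0.1262, 14/103=0.1359, 16/103=0.1553
Σpᵢ² = 0.2427² + 0.1068² + 0.2330² + 0.1262² + 0.1359² + 0.1553² = 0.058903 + 0.011406 + 0.054289 + 0.015926 + 0.018469 + 0.024118 = 0.183111
B = 1 / 0.183111 = 5.4612

5.46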